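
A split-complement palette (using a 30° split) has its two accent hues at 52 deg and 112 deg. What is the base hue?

The accents sit 30° either side of the complement, so the complement is their short-arc midpoint on the wheel.
Short-arc midpoint of 52° and 112°: 82°.
Base is 180° from the complement: 82 − 180 = -98 → -98 + 360 = 262°

262°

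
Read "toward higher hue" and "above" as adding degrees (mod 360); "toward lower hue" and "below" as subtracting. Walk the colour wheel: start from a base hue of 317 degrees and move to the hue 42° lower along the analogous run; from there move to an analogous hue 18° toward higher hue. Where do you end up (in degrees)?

293°

analog 42° ↓ −42°: 317 − 42 = 275°
analog 18° ↑ +18°: 275 + 18 = 293°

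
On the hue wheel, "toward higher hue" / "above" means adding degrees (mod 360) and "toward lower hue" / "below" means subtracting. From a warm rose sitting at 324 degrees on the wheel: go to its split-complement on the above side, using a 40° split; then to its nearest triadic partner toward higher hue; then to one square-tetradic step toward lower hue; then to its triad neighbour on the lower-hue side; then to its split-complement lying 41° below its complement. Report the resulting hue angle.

233°

324 + 220 = 544 → 544 − 360 = 184°   (split-comp 40° ↑)
184 + 120 = 304°   (triadic ↑)
304 − 90 = 214°   (square ↓)
214 − 120 = 94°   (triadic ↓)
94 + 139 = 233°   (split-comp 41° ↓)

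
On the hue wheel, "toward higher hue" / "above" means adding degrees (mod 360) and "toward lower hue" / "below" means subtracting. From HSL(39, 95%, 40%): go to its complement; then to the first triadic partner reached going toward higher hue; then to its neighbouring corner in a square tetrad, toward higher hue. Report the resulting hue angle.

+180° (complement): 39 + 180 = 219°
+120° (triadic ↑): 219 + 120 = 339°
+90° (square ↑): 339 + 90 = 429 → 429 − 360 = 69°

69°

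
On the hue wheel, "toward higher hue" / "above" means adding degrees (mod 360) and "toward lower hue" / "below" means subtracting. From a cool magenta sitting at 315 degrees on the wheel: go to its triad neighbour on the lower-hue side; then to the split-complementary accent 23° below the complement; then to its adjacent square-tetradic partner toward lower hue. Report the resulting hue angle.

262°

−120° (triadic ↓): 315 − 120 = 195°
+157° (split-comp 23° ↓): 195 + 157 = 352°
−90° (square ↓): 352 − 90 = 262°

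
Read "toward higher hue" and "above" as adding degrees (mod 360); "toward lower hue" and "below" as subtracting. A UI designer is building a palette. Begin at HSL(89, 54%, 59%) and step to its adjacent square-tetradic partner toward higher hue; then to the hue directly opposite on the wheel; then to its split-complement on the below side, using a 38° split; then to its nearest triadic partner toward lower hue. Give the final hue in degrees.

89 + 90 = 179°   (square ↑)
179 + 180 = 359°   (complement)
359 + 142 = 501 → 501 − 360 = 141°   (split-comp 38° ↓)
141 − 120 = 21°   (triadic ↓)

21°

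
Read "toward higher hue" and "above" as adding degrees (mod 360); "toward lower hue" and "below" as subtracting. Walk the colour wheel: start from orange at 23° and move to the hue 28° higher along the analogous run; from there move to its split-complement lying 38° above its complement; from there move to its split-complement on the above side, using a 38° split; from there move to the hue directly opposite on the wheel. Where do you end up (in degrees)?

307°

analog 28° ↑ +28°: 23 + 28 = 51°
split-comp 38° ↑ +218°: 51 + 218 = 269°
split-comp 38° ↑ +218°: 269 + 218 = 487 → 487 − 360 = 127°
complement +180°: 127 + 180 = 307°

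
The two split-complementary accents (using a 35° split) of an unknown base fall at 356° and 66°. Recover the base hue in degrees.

211°

The accents sit 35° either side of the complement, so the complement is their short-arc midpoint on the wheel.
Short-arc midpoint of 356° and 66°: 31°.
Base is 180° from the complement: 31 − 180 = -149 → -149 + 360 = 211°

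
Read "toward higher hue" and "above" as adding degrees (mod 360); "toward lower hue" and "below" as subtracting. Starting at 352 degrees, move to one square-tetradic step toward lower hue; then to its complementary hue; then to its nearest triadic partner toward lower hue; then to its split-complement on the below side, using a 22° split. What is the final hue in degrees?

120°

−90° (square ↓): 352 − 90 = 262°
+180° (complement): 262 + 180 = 442 → 442 − 360 = 82°
−120° (triadic ↓): 82 − 120 = -38 → -38 + 360 = 322°
+158° (split-comp 22° ↓): 322 + 158 = 480 → 480 − 360 = 120°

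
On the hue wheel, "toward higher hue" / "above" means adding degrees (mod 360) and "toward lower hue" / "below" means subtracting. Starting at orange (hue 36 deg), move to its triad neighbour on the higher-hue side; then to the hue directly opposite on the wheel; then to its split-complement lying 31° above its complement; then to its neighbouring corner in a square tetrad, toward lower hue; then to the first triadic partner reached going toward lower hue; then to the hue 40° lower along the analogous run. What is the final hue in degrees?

297°

+120° (triadic ↑): 36 + 120 = 156°
+180° (complement): 156 + 180 = 336°
+211° (split-comp 31° ↑): 336 + 211 = 547 → 547 − 360 = 187°
−90° (square ↓): 187 − 90 = 97°
−120° (triadic ↓): 97 − 120 = -23 → -23 + 360 = 337°
−40° (analog 40° ↓): 337 − 40 = 297°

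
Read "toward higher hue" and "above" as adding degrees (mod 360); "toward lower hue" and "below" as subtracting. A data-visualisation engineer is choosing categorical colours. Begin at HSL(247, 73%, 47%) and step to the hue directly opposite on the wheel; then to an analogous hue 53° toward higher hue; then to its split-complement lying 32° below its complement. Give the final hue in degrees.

268°

+180° (complement): 247 + 180 = 427 → 427 − 360 = 67°
+53° (analog 53° ↑): 67 + 53 = 120°
+148° (split-comp 32° ↓): 120 + 148 = 268°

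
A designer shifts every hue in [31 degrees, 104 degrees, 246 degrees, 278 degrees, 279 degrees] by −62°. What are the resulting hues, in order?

329°, 42°, 184°, 216°, 217°

31 − 62 = -31 → -31 + 360 = 329°
104 − 62 = 42°
246 − 62 = 184°
278 − 62 = 216°
279 − 62 = 217°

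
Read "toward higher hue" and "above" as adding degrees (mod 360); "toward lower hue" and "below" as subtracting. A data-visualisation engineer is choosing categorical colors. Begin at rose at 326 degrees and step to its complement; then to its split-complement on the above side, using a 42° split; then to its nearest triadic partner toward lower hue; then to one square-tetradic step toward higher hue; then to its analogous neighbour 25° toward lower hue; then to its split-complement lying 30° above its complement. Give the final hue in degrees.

326 + 180 = 506 → 506 − 360 = 146°   (complement)
146 + 222 = 368 → 368 − 360 = 8°   (split-comp 42° ↑)
8 − 120 = -112 → -112 + 360 = 248°   (triadic ↓)
248 + 90 = 338°   (square ↑)
338 − 25 = 313°   (analog 25° ↓)
313 + 210 = 523 → 523 − 360 = 163°   (split-comp 30° ↑)

163°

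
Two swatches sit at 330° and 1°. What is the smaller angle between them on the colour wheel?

31°

|330 − 1| = 329.
The shorter arc is 360 − 329 = 31°.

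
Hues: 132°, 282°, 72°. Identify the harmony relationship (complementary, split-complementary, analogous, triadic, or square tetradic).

split-complementary

Sort the hues: 72°, 132°, 282°.
Successive gaps around the wheel: 60°, 150°, 150°.
Two 150° gaps and one 60° gap — a base hue opposite a pair of accents 30° either side of its complement — is the split-complementary pattern.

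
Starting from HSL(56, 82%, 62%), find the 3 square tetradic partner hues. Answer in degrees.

56 + 90 = 146°
56 + 180 = 236°
56 + 270 = 326°

146°, 236° and 326°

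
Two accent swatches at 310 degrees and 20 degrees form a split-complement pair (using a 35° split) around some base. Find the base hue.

The accents sit 35° either side of the complement, so the complement is their short-arc midpoint on the wheel.
Short-arc midpoint of 310° and 20°: 345°.
Base is 180° from the complement: 345 − 180 = 165°

165°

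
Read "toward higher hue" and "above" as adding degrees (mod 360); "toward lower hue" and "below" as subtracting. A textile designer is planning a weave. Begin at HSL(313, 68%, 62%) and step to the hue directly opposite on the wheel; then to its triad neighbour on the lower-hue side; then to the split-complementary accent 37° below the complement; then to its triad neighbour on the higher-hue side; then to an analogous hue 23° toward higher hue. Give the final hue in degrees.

+180° (complement): 313 + 180 = 493 → 493 − 360 = 133°
−120° (triadic ↓): 133 − 120 = 13°
+143° (split-comp 37° ↓): 13 + 143 = 156°
+120° (triadic ↑): 156 + 120 = 276°
+23° (analog 23° ↑): 276 + 23 = 299°

299°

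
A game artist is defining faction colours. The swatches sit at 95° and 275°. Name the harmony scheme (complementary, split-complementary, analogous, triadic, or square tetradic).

complementary

Sort the hues: 95°, 275°.
Successive gaps around the wheel: 180°, 180°.
Two hues 180° apart are complementary.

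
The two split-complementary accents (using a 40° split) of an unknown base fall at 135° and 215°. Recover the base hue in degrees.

355°

The accents sit 40° either side of the complement, so the complement is their short-arc midpoint on the wheel.
Short-arc midpoint of 135° and 215°: 175°.
Base is 180° from the complement: 175 − 180 = -5 → -5 + 360 = 355°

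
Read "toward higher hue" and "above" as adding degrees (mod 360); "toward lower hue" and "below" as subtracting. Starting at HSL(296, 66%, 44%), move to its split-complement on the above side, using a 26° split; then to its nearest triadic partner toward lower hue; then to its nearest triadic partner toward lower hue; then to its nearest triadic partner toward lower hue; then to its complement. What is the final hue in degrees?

322°

296 + 206 = 502 → 502 − 360 = 142°   (split-comp 26° ↑)
142 − 120 = 22°   (triadic ↓)
22 − 120 = -98 → -98 + 360 = 262°   (triadic ↓)
262 − 120 = 142°   (triadic ↓)
142 + 180 = 322°   (complement)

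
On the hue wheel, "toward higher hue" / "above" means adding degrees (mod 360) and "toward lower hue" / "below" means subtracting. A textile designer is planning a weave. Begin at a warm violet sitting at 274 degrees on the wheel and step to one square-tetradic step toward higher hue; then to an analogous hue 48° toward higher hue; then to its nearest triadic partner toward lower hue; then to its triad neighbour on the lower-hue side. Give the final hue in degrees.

172°

square ↑ +90°: 274 + 90 = 364 → 364 − 360 = 4°
analog 48° ↑ +48°: 4 + 48 = 52°
triadic ↓ −120°: 52 − 120 = -68 → -68 + 360 = 292°
triadic ↓ −120°: 292 − 120 = 172°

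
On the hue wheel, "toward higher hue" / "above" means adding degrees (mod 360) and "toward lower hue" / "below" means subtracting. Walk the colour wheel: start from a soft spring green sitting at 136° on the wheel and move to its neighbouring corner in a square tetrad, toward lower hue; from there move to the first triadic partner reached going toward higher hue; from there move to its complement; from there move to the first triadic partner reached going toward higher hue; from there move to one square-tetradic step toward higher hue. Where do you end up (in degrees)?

196°

−90° (square ↓): 136 − 90 = 46°
+120° (triadic ↑): 46 + 120 = 166°
+180° (complement): 166 + 180 = 346°
+120° (triadic ↑): 346 + 120 = 466 → 466 − 360 = 106°
+90° (square ↑): 106 + 90 = 196°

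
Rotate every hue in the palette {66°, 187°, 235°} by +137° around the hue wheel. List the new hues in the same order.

66 + 137 = 203°
187 + 137 = 324°
235 + 137 = 372 → 372 − 360 = 12°

203°, 324°, 12°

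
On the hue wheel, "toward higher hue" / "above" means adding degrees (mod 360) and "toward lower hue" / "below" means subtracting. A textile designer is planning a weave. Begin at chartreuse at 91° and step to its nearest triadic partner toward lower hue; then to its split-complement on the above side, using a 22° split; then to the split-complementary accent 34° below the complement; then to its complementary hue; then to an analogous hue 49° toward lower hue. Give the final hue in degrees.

90°

91 − 120 = -29 → -29 + 360 = 331°   (triadic ↓)
331 + 202 = 533 → 533 − 360 = 173°   (split-comp 22° ↑)
173 + 146 = 319°   (split-comp 34° ↓)
319 + 180 = 499 → 499 − 360 = 139°   (complement)
139 − 49 = 90°   (analog 49° ↓)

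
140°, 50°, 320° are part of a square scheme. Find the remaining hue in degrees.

A square tetradic scheme places four hues every 90°.
The full set through 50° is {50°, 140°, 230°, 320°}.
Given {50°, 140°, 320°}, the missing hue is 230°.

230°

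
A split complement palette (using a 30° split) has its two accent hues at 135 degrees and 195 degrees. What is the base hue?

345°

The accents sit 30° either side of the complement, so the complement is their short-arc midpoint on the wheel.
Short-arc midpoint of 135° and 195°: 165°.
Base is 180° from the complement: 165 − 180 = -15 → -15 + 360 = 345°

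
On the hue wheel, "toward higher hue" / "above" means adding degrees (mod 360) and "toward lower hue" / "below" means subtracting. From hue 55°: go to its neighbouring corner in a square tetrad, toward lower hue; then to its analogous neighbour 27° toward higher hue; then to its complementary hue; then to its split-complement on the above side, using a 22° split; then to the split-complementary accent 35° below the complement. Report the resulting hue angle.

55 − 90 = -35 → -35 + 360 = 325°   (square ↓)
325 + 27 = 352°   (analog 27° ↑)
352 + 180 = 532 → 532 − 360 = 172°   (complement)
172 + 202 = 374 → 374 − 360 = 14°   (split-comp 22° ↑)
14 + 145 = 159°   (split-comp 35° ↓)

159°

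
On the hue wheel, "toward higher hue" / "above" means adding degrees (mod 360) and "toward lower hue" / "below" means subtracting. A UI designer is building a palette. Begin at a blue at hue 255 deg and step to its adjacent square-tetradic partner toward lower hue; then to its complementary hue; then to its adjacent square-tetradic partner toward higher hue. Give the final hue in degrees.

square ↓ −90°: 255 − 90 = 165°
complement +180°: 165 + 180 = 345°
square ↑ +90°: 345 + 90 = 435 → 435 − 360 = 75°

75°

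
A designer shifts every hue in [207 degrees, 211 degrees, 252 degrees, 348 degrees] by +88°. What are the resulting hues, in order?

295°, 299°, 340°, 76°

207 + 88 = 295°
211 + 88 = 299°
252 + 88 = 340°
348 + 88 = 436 → 436 − 360 = 76°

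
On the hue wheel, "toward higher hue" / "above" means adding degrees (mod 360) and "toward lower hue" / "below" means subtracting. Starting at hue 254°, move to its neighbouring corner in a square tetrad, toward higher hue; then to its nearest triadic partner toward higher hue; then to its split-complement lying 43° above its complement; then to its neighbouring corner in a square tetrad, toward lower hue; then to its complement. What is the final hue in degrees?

57°

254 + 90 = 344°   (square ↑)
344 + 120 = 464 → 464 − 360 = 104°   (triadic ↑)
104 + 223 = 327°   (split-comp 43° ↑)
327 − 90 = 237°   (square ↓)
237 + 180 = 417 → 417 − 360 = 57°   (complement)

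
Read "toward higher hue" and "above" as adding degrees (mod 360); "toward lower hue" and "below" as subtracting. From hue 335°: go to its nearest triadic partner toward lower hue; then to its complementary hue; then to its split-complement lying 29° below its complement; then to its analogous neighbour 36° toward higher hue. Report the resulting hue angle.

−120° (triadic ↓): 335 − 120 = 215°
+180° (complement): 215 + 180 = 395 → 395 − 360 = 35°
+151° (split-comp 29° ↓): 35 + 151 = 186°
+36° (analog 36° ↑): 186 + 36 = 222°

222°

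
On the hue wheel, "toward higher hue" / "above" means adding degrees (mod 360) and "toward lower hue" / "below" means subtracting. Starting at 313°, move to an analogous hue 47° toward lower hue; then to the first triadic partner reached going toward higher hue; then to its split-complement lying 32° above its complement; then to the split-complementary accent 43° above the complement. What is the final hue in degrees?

101°

313 − 47 = 266°   (analog 47° ↓)
266 + 120 = 386 → 386 − 360 = 26°   (triadic ↑)
26 + 212 = 238°   (split-comp 32° ↑)
238 + 223 = 461 → 461 − 360 = 101°   (split-comp 43° ↑)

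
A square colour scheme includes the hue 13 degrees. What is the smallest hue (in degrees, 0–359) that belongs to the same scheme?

A square tetradic scheme places four hues every 90°.
The full set through 13° is {13°, 103°, 193°, 283°}.

13°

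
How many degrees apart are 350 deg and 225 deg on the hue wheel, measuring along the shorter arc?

|350 − 225| = 125.
125 ≤ 180, so the shorter arc is 125°.

125°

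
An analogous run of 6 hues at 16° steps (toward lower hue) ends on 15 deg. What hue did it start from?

95°

5 steps of 16° (toward lower hue) give a net shift of −80°.
Start = end − shift: 15 + 80 = 95°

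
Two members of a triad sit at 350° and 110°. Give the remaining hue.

A triad spaces three hues 120° apart.
The full set is {110°, 230°, 350°}.

230°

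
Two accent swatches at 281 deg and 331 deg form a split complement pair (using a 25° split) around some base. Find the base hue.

126°

The accents sit 25° either side of the complement, so the complement is their short-arc midpoint on the wheel.
Short-arc midpoint of 281° and 331°: 306°.
Base is 180° from the complement: 306 − 180 = 126°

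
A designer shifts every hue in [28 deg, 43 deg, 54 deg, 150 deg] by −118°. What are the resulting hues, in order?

28 − 118 = -90 → -90 + 360 = 270°
43 − 118 = -75 → -75 + 360 = 285°
54 − 118 = -64 → -64 + 360 = 296°
150 − 118 = 32°

270°, 285°, 296°, 32°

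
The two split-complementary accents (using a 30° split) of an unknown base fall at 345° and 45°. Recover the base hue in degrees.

195°

The accents sit 30° either side of the complement, so the complement is their short-arc midpoint on the wheel.
Short-arc midpoint of 345° and 45°: 15°.
Base is 180° from the complement: 15 − 180 = -165 → -165 + 360 = 195°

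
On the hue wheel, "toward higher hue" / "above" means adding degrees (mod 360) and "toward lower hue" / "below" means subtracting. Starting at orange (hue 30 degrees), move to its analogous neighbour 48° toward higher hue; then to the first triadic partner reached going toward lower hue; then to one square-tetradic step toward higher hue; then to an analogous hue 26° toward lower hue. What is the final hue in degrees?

+48° (analog 48° ↑): 30 + 48 = 78°
−120° (triadic ↓): 78 − 120 = -42 → -42 + 360 = 318°
+90° (square ↑): 318 + 90 = 408 → 408 − 360 = 48°
−26° (analog 26° ↓): 48 − 26 = 22°

22°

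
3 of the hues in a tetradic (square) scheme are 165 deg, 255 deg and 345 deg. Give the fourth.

A square tetradic scheme places four hues every 90°.
The full set through 165° is {75°, 165°, 255°, 345°}.
Given {165°, 255°, 345°}, the missing hue is 75°.

75°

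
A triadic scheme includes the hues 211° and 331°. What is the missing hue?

A triad places three hues 120° apart.
The full set through 211° is {91°, 211°, 331°}.
Given {211°, 331°}, the missing hue is 91°.

91°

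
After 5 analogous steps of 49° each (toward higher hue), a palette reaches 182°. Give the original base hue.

5 steps of 49° (toward higher hue) give a net shift of +245°.
Start = end − shift: 182 − 245 = -63 → -63 + 360 = 297°

297°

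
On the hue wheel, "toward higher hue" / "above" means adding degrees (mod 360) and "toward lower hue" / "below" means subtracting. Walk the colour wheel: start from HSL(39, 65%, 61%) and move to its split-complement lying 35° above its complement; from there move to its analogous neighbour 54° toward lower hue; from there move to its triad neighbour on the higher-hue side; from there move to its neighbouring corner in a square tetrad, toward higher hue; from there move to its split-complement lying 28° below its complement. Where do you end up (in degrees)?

split-comp 35° ↑ +215°: 39 + 215 = 254°
analog 54° ↓ −54°: 254 − 54 = 200°
triadic ↑ +120°: 200 + 120 = 320°
square ↑ +90°: 320 + 90 = 410 → 410 − 360 = 50°
split-comp 28° ↓ +152°: 50 + 152 = 202°

202°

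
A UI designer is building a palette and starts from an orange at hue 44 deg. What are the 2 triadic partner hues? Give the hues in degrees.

164° and 284°

A triad places three hues 120° apart.
44 + 120 = 164°
44 + 240 = 284°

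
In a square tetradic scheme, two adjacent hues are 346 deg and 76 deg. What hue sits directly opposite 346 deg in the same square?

166°

A square tetradic scheme places four hues 90° apart; opposite corners are 180° apart.
346 + 180 = 526 → 526 − 360 = 166°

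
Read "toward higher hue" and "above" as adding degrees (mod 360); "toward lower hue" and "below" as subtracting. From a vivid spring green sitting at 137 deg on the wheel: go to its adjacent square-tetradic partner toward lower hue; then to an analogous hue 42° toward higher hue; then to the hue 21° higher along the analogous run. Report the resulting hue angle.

−90° (square ↓): 137 − 90 = 47°
+42° (analog 42° ↑): 47 + 42 = 89°
+21° (analog 21° ↑): 89 + 21 = 110°

110°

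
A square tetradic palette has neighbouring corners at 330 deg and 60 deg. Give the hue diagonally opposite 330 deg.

150°

A square tetradic scheme places four hues 90° apart; opposite corners are 180° apart.
330 + 180 = 510 → 510 − 360 = 150°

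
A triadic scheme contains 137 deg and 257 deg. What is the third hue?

A triad spaces three hues 120° apart.
The full set is {17°, 137°, 257°}.

17°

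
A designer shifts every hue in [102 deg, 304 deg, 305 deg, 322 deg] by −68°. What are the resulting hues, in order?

34°, 236°, 237°, 254°

102 − 68 = 34°
304 − 68 = 236°
305 − 68 = 237°
322 − 68 = 254°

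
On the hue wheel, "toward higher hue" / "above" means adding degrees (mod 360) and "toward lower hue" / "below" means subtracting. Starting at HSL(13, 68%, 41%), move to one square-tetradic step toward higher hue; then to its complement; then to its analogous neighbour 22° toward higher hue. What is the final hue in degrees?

305°

square ↑ +90°: 13 + 90 = 103°
complement +180°: 103 + 180 = 283°
analog 22° ↑ +22°: 283 + 22 = 305°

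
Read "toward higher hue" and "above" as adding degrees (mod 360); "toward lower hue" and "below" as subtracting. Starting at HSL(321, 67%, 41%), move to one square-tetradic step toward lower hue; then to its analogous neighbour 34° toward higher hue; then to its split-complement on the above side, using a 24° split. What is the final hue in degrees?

−90° (square ↓): 321 − 90 = 231°
+34° (analog 34° ↑): 231 + 34 = 265°
+204° (split-comp 24° ↑): 265 + 204 = 469 → 469 − 360 = 109°

109°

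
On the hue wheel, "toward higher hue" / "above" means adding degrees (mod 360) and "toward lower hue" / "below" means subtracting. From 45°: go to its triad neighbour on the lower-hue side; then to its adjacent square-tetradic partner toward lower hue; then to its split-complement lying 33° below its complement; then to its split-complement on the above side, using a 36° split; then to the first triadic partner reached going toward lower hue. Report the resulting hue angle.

triadic ↓ −120°: 45 − 120 = -75 → -75 + 360 = 285°
square ↓ −90°: 285 − 90 = 195°
split-comp 33° ↓ +147°: 195 + 147 = 342°
split-comp 36° ↑ +216°: 342 + 216 = 558 → 558 − 360 = 198°
triadic ↓ −120°: 198 − 120 = 78°

78°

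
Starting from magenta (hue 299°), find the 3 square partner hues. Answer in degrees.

A square tetradic scheme places four hues every 90°.
299 + 90 = 389 → 389 − 360 = 29°
299 + 180 = 479 → 479 − 360 = 119°
299 + 270 = 569 → 569 − 360 = 209°

29°, 119°, 209°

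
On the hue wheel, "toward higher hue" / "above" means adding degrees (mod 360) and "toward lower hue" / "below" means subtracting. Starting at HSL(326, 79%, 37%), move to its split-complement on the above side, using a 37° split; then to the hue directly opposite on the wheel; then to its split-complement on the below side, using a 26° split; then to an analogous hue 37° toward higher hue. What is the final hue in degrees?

326 + 217 = 543 → 543 − 360 = 183°   (split-comp 37° ↑)
183 + 180 = 363 → 363 − 360 = 3°   (complement)
3 + 154 = 157°   (split-comp 26° ↓)
157 + 37 = 194°   (analog 37° ↑)

194°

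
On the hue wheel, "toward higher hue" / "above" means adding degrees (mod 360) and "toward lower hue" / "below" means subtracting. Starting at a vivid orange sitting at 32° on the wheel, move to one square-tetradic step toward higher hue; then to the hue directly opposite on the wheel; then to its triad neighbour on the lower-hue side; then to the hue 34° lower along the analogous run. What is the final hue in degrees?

148°

square ↑ +90°: 32 + 90 = 122°
complement +180°: 122 + 180 = 302°
triadic ↓ −120°: 302 − 120 = 182°
analog 34° ↓ −34°: 182 − 34 = 148°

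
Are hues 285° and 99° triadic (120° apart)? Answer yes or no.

Angular distance: |285 − 99| = 186; shorter arc = 360 − 186 = 174°.
Triadic (120° apart) requires 120°.

no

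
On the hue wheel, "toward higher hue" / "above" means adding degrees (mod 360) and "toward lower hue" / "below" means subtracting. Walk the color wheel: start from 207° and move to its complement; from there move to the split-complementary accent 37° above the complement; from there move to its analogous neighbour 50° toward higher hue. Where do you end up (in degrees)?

207 + 180 = 387 → 387 − 360 = 27°   (complement)
27 + 217 = 244°   (split-comp 37° ↑)
244 + 50 = 294°   (analog 50° ↑)

294°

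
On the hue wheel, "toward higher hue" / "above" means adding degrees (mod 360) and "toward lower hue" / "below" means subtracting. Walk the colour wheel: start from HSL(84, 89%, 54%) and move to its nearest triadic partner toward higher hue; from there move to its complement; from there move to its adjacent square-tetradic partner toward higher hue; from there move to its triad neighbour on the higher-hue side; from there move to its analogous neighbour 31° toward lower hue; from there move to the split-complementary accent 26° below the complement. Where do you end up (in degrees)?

84 + 120 = 204°   (triadic ↑)
204 + 180 = 384 → 384 − 360 = 24°   (complement)
24 + 90 = 114°   (square ↑)
114 + 120 = 234°   (triadic ↑)
234 − 31 = 203°   (analog 31° ↓)
203 + 154 = 357°   (split-comp 26° ↓)

357°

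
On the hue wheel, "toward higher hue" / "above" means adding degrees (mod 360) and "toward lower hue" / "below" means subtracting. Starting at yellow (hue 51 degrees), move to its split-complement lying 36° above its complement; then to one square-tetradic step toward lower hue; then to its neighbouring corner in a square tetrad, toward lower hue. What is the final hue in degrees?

87°

+216° (split-comp 36° ↑): 51 + 216 = 267°
−90° (square ↓): 267 − 90 = 177°
−90° (square ↓): 177 − 90 = 87°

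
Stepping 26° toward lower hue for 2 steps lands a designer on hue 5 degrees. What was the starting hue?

2 steps of 26° (toward lower hue) give a net shift of −52°.
Start = end − shift: 5 + 52 = 57°

57°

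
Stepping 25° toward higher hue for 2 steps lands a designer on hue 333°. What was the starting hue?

2 steps of 25° (toward higher hue) give a net shift of +50°.
Start = end − shift: 333 − 50 = 283°

283°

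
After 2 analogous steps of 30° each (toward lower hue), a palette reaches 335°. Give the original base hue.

35°

2 steps of 30° (toward lower hue) give a net shift of −60°.
Start = end − shift: 335 + 60 = 395 → 395 − 360 = 35°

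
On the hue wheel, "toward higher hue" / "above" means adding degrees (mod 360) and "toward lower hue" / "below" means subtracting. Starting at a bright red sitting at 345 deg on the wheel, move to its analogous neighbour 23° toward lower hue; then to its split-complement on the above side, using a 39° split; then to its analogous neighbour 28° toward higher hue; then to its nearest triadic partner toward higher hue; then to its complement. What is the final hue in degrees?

−23° (analog 23° ↓): 345 − 23 = 322°
+219° (split-comp 39° ↑): 322 + 219 = 541 → 541 − 360 = 181°
+28° (analog 28° ↑): 181 + 28 = 209°
+120° (triadic ↑): 209 + 120 = 329°
+180° (complement): 329 + 180 = 509 → 509 − 360 = 149°

149°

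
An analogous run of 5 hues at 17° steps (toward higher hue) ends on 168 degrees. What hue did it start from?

4 steps of 17° (toward higher hue) give a net shift of +68°.
Start = end − shift: 168 − 68 = 100°

100°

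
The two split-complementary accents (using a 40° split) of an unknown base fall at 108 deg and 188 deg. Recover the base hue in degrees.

The accents sit 40° either side of the complement, so the complement is their short-arc midpoint on the wheel.
Short-arc midpoint of 108° and 188°: 148°.
Base is 180° from the complement: 148 − 180 = -32 → -32 + 360 = 328°

328°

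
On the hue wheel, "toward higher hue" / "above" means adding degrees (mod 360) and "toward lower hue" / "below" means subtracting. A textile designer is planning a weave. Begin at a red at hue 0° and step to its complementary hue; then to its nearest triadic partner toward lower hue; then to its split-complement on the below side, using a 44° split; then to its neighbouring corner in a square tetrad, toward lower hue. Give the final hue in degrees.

106°

0 + 180 = 180°   (complement)
180 − 120 = 60°   (triadic ↓)
60 + 136 = 196°   (split-comp 44° ↓)
196 − 90 = 106°   (square ↓)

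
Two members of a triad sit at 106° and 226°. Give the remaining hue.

A triad spaces three hues 120° apart.
The full set is {106°, 226°, 346°}.

346°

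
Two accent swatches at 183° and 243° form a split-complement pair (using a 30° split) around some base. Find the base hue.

The accents sit 30° either side of the complement, so the complement is their short-arc midpoint on the wheel.
Short-arc midpoint of 183° and 243°: 213°.
Base is 180° from the complement: 213 − 180 = 33°

33°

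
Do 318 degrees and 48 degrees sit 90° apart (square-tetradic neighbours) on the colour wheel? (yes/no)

Angular distance: |318 − 48| = 270; shorter arc = 360 − 270 = 90°.
90° apart (square-tetradic neighbours) requires 90°.

yes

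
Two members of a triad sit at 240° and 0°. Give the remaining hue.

A triad spaces three hues 120° apart.
The full set is {0°, 120°, 240°}.

120°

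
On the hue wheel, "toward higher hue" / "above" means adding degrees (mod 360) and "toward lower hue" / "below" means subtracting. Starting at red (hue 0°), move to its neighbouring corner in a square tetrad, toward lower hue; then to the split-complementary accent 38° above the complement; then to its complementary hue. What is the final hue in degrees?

−90° (square ↓): 0 − 90 = -90 → -90 + 360 = 270°
+218° (split-comp 38° ↑): 270 + 218 = 488 → 488 − 360 = 128°
+180° (complement): 128 + 180 = 308°

308°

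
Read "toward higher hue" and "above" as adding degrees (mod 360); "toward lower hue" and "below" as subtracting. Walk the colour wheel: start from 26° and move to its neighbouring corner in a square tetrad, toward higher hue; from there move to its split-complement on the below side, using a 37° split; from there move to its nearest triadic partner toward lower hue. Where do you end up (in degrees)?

139°

26 + 90 = 116°   (square ↑)
116 + 143 = 259°   (split-comp 37° ↓)
259 − 120 = 139°   (triadic ↓)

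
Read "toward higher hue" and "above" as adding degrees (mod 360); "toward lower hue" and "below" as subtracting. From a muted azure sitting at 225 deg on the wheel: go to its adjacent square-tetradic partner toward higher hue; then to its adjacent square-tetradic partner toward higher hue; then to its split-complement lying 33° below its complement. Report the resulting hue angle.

225 + 90 = 315°   (square ↑)
315 + 90 = 405 → 405 − 360 = 45°   (square ↑)
45 + 147 = 192°   (split-comp 33° ↓)

192°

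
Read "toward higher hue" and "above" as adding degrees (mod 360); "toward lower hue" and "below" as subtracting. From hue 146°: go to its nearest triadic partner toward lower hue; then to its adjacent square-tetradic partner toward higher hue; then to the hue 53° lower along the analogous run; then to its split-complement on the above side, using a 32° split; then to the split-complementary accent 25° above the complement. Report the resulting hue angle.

120°

−120° (triadic ↓): 146 − 120 = 26°
+90° (square ↑): 26 + 90 = 116°
−53° (analog 53° ↓): 116 − 53 = 63°
+212° (split-comp 32° ↑): 63 + 212 = 275°
+205° (split-comp 25° ↑): 275 + 205 = 480 → 480 − 360 = 120°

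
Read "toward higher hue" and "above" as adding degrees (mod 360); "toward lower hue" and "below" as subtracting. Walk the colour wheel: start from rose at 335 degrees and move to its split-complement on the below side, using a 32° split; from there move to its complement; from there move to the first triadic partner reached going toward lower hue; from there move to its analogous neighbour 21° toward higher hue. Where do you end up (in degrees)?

335 + 148 = 483 → 483 − 360 = 123°   (split-comp 32° ↓)
123 + 180 = 303°   (complement)
303 − 120 = 183°   (triadic ↓)
183 + 21 = 204°   (analog 21° ↑)

204°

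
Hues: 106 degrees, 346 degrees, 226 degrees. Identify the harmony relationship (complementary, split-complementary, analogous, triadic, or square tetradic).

triadic

Sort the hues: 106°, 226°, 346°.
Successive gaps around the wheel: 120°, 120°, 120°.
Three hues equally spaced 120° apart form a triad.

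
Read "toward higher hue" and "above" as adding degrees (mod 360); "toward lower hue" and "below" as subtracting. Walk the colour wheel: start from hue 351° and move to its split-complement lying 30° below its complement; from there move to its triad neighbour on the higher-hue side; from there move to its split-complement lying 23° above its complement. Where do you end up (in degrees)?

104°

split-comp 30° ↓ +150°: 351 + 150 = 501 → 501 − 360 = 141°
triadic ↑ +120°: 141 + 120 = 261°
split-comp 23° ↑ +203°: 261 + 203 = 464 → 464 − 360 = 104°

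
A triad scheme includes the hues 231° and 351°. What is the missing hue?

A triad places three hues 120° apart.
The full set through 231° is {111°, 231°, 351°}.
Given {231°, 351°}, the missing hue is 111°.

111°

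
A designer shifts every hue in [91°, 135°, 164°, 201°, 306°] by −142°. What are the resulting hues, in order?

91 − 142 = -51 → -51 + 360 = 309°
135 − 142 = -7 → -7 + 360 = 353°
164 − 142 = 22°
201 − 142 = 59°
306 − 142 = 164°

309°, 353°, 22°, 59°, 164°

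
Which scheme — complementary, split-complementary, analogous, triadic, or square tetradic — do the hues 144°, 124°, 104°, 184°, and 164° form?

analogous

Sort the hues: 104°, 124°, 144°, 164°, 184°.
Successive gaps around the wheel: 20°, 20°, 20°, 20°, 280°.
A run of hues at equal small steps (20°) with one large closing gap is an analogous group.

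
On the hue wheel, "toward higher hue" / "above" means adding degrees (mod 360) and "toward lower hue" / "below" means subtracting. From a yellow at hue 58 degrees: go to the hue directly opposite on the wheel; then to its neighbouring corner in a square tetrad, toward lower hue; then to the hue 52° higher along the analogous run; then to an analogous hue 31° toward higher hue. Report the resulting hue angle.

+180° (complement): 58 + 180 = 238°
−90° (square ↓): 238 − 90 = 148°
+52° (analog 52° ↑): 148 + 52 = 200°
+31° (analog 31° ↑): 200 + 31 = 231°

231°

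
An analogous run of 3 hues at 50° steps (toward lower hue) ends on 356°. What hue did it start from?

2 steps of 50° (toward lower hue) give a net shift of −100°.
Start = end − shift: 356 + 100 = 456 → 456 − 360 = 96°

96°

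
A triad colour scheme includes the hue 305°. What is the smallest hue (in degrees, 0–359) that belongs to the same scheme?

A triad places three hues 120° apart.
The full set through 305° is {65°, 185°, 305°}.

65°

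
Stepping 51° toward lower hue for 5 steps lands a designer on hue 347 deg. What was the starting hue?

242°

5 steps of 51° (toward lower hue) give a net shift of −255°.
Start = end − shift: 347 + 255 = 602 → 602 − 360 = 242°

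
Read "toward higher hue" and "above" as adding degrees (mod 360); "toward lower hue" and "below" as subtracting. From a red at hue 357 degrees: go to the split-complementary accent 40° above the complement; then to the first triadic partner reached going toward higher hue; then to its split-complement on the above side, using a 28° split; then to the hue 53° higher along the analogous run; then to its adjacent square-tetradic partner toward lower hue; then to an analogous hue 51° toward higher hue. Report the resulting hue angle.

+220° (split-comp 40° ↑): 357 + 220 = 577 → 577 − 360 = 217°
+120° (triadic ↑): 217 + 120 = 337°
+208° (split-comp 28° ↑): 337 + 208 = 545 → 545 − 360 = 185°
+53° (analog 53° ↑): 185 + 53 = 238°
−90° (square ↓): 238 − 90 = 148°
+51° (analog 51° ↑): 148 + 51 = 199°

199°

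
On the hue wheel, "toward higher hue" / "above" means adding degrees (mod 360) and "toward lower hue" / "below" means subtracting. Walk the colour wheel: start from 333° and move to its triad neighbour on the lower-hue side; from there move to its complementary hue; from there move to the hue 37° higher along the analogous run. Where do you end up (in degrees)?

70°

333 − 120 = 213°   (triadic ↓)
213 + 180 = 393 → 393 − 360 = 33°   (complement)
33 + 37 = 70°   (analog 37° ↑)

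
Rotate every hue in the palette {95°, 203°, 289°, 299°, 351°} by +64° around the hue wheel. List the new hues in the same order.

95 + 64 = 159°
203 + 64 = 267°
289 + 64 = 353°
299 + 64 = 363 → 363 − 360 = 3°
351 + 64 = 415 → 415 − 360 = 55°

159°, 267°, 353°, 3°, 55°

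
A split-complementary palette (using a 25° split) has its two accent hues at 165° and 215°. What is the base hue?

The accents sit 25° either side of the complement, so the complement is their short-arc midpoint on the wheel.
Short-arc midpoint of 165° and 215°: 190°.
Base is 180° from the complement: 190 − 180 = 10°

10°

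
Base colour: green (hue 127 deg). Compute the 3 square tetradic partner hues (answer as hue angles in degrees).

217°, 307° and 37°

A square tetradic scheme places four hues every 90°.
127 + 90 = 217°
127 + 180 = 307°
127 + 270 = 397 → 397 − 360 = 37°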